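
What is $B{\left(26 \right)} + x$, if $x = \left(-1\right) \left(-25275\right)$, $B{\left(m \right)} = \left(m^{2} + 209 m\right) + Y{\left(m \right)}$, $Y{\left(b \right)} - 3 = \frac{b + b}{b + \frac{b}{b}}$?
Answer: $\frac{847528}{27} \approx 31390.0$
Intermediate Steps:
$Y{\left(b \right)} = 3 + \frac{2 b}{1 + b}$ ($Y{\left(b \right)} = 3 + \frac{b + b}{b + \frac{b}{b}} = 3 + \frac{2 b}{b + 1} = 3 + \frac{2 b}{1 + b}$)
$B{\left(m \right)} = m^{2} + 209 m + \frac{3 + 5 m}{1 + m}$ ($B{\left(m \right)} = \left(m^{2} + 209 m\right) + \frac{3 + 5 m}{1 + m} = m^{2} + 209 m + \frac{3 + 5 m}{1 + m}$)
$x = 25275$
$B{\left(26 \right)} + x = \frac{3 + 5 \cdot 26 + 26 \left(1 + 26\right) \left(209 + 26\right)}{1 + 26} + 25275 = \frac{3 + 130 + 26 \cdot 27 \cdot 235}{27} + 25275 = \frac{3 + 130 + 164970}{27} + 25275 = \frac{1}{27} \cdot 165103 + 25275 = \frac{165103}{27} + 25275 = \frac{847528}{27}$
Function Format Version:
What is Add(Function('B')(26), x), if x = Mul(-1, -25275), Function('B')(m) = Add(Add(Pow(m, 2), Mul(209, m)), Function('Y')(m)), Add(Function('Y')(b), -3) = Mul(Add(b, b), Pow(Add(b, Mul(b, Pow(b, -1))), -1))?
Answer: Rational(847528, 27) ≈ 31390.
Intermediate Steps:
Function('Y')(b) = Add(3, Mul(2, b, Pow(Add(1, b), -1))) (Function('Y')(b) = Add(3, Mul(Add(b, b), Pow(Add(b, Mul(b, Pow(b, -1))), -1))) = Add(3, Mul(Mul(2, b), Pow(Add(b, 1), -1))) = Add(3, Mul(Mul(2, b), Pow(Add(1, b), -1))) = Add(3, Mul(2, b, Pow(Add(1, b), -1))))
Function('B')(m) = Add(Pow(m, 2), Mul(209, m), Mul(Pow(Add(1, m), -1), Add(3, Mul(5, m)))) (Function('B')(m) = Add(Add(Pow(m, 2), Mul(209, m)), Mul(Pow(Add(1, m), -1), Add(3, Mul(5, m)))) = Add(Pow(m, 2), Mul(209, m), Mul(Pow(Add(1, m), -1), Add(3, Mul(5, m)))))
x = 25275
Add(Function('B')(26), x) = Add(Mul(Pow(Add(1, 26), -1), Add(3, Mul(5, 26), Mul(26, Add(1, 26), Add(209, 26)))), 25275) = Add(Mul(Pow(27, -1), Add(3, 130, Mul(26, 27, 235))), 25275) = Add(Mul(Rational(1, 27), Add(3, 130, 164970)), 25275) = Add(Mul(Rational(1, 27), 165103), 25275) = Add(Rational(165103, 27), 25275) = Rational(847528, 27)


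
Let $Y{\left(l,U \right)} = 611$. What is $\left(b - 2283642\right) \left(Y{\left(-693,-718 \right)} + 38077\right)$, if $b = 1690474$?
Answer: $-22948483584$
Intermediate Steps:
$\left(b - 2283642\right) \left(Y{\left(-693,-718 \right)} + 38077\right) = \left(1690474 - 2283642\right) \left(611 + 38077\right) = \left(-593168\right) 38688 = -22948483584$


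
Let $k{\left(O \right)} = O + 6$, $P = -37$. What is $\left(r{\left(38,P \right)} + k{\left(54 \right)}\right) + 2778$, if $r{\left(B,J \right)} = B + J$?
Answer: $2839$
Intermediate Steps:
$k{\left(O \right)} = 6 + O$
$\left(r{\left(38,P \right)} + k{\left(54 \right)}\right) + 2778 = \left(\left(38 - 37\right) + \left(6 + 54\right)\right) + 2778 = \left(1 + 60\right) + 2778 = 61 + 2778 = 2839$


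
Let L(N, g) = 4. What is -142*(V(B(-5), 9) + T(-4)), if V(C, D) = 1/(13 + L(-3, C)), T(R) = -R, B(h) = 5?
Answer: -9798/17 ≈ -576.35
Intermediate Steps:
V(C, D) = 1/17 (V(C, D) = 1/(13 + 4) = 1/17)
-142*(V(B(-5), 9) + T(-4)) = -142*(1/17 - 1*(-4)) = -142*(1/17 + 4) = -142*69/17 = -9798/17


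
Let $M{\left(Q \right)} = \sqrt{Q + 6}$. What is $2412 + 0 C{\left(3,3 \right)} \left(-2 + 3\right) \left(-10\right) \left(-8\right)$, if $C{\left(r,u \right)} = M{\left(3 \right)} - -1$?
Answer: $2412$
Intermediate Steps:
$M{\left(Q \right)} = \sqrt{6 + Q}$
$C{\left(r,u \right)} = 4$ ($C{\left(r,u \right)} = \sqrt{6 + 3} - -1 = \sqrt{9} + 1 = 3 + 1 = 4$)
$2412 + 0 C{\left(3,3 \right)} \left(-2 + 3\right) \left(-10\right) \left(-8\right) = 2412 + 0 \cdot 4 \left(-2 + 3\right) \left(-10\right) \left(-8\right) = 2412 + 0 \cdot 1 \left(-10\right) \left(-8\right) = 2412 + 0 \left(-10\right) \left(-8\right) = 2412 + 0 \left(-8\right) = 2412 + 0 = 2412$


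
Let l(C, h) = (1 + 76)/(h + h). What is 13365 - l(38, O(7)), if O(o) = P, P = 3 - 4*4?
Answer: 347567/26 ≈ 13368.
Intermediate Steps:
P = -13 (P = 3 - 16 = -13)
O(o) = -13
l(C, h) = 77/(2*h) (l(C, h) = 77/((2*h)) = 77*(1/(2*h)) = 77/(2*h))
13365 - l(38, O(7)) = 13365 - 77/(2*(-13)) = 13365 - 77*(-1)/(2*13) = 13365 - 1*(-77/26) = 13365 + 77/26 = 347567/26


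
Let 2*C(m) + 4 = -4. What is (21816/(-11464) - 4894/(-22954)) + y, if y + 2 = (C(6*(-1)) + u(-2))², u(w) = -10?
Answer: 3162837726/16446541 ≈ 192.31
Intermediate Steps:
C(m) = -4 (C(m) = -2 + (½)*(-4) = -2 - 2 = -4)
y = 194 (y = -2 + (-4 - 10)² = -2 + (-14)² = -2 + 196 = 194)
(21816/(-11464) - 4894/(-22954)) + y = (21816/(-11464) - 4894/(-22954)) + 194 = (21816*(-1/11464) - 4894*(-1/22954)) + 194 = (-2727/1433 + 2447/11477) + 194 = -27791228/16446541 + 194 = 3162837726/16446541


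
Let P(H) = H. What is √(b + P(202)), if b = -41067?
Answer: I*√40865 ≈ 202.15*I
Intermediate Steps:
√(b + P(202)) = √(-41067 + 202) = √(-40865) = I*√40865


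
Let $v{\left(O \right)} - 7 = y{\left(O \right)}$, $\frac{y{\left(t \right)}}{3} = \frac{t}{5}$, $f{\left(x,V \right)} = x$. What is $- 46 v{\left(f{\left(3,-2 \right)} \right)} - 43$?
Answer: $- \frac{2239}{5} \approx -447.8$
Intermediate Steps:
$y{\left(t \right)} = \frac{3 t}{5}$ ($y{\left(t \right)} = 3 \frac{t}{5} = \frac{3 t}{5}$)
$v{\left(O \right)} = 7 + \frac{3 O}{5}$
$- 46 v{\left(f{\left(3,-2 \right)} \right)} - 43 = - 46 \left(7 + \frac{3}{5} \cdot 3\right) - 43 = - 46 \left(7 + \frac{9}{5}\right) - 43 = \left(-46\right) \frac{44}{5} - 43 = - \frac{2024}{5} - 43 = - \frac{2239}{5}$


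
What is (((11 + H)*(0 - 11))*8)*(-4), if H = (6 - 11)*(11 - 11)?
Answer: 3872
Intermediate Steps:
H = 0 (H = -5*0 = 0)
(((11 + H)*(0 - 11))*8)*(-4) = (((11 + 0)*(0 - 11))*8)*(-4) = ((11*(-11))*8)*(-4) = -121*8*(-4) = -968*(-4) = 3872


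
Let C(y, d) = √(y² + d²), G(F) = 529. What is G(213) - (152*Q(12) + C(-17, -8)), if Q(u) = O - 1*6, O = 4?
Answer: 833 - √353 ≈ 814.21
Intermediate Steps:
C(y, d) = √(d² + y²)
Q(u) = -2 (Q(u) = 4 - 1*6 = 4 - 6 = -2)
G(213) - (152*Q(12) + C(-17, -8)) = 529 - (152*(-2) + √((-8)² + (-17)²)) = 529 - (-304 + √(64 + 289)) = 529 - (-304 + √353) = 529 + (304 - √353) = 833 - √353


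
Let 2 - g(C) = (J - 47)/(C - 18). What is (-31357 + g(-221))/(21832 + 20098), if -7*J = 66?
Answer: -5245731/7014889 ≈ -0.74780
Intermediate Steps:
J = -66/7 (J = -1/7*66 = -66/7 ≈ -9.4286)
g(C) = 2 + 395/(7*(-18 + C)) (g(C) = 2 - (-66/7 - 47)/(C - 18) = 2 - (-395)/(7*(-18 + C)) = 2 + 395/(7*(-18 + C)))
(-31357 + g(-221))/(21832 + 20098) = (-31357 + (143 + 14*(-221))/(7*(-18 - 221)))/(21832 + 20098) = (-31357 + (1/7)*(143 - 3094)/(-239))/41930 = (-31357 + (1/7)*(-1/239)*(-2951))*(1/41930) = (-31357 + 2951/1673)*(1/41930) = -52457310/1673*1/41930 = -5245731/7014889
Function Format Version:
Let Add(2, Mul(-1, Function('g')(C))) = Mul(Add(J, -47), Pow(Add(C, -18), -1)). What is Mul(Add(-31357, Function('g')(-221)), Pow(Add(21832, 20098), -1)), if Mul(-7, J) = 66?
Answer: Rational(-5245731, 7014889) ≈ -0.74780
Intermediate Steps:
J = Rational(-66, 7) (J = Mul(Rational(-1, 7), 66) = Rational(-66, 7) ≈ -9.4286)
Function('g')(C) = Add(2, Mul(Rational(395, 7), Pow(Add(-18, C), -1))) (Function('g')(C) = Add(2, Mul(-1, Mul(Add(Rational(-66, 7), -47), Pow(Add(C, -18), -1)))) = Add(2, Mul(-1, Mul(Rational(-395, 7), Pow(Add(-18, C), -1)))) = Add(2, Mul(Rational(395, 7), Pow(Add(-18, C), -1))))
Mul(Add(-31357, Function('g')(-221)), Pow(Add(21832, 20098), -1)) = Mul(Add(-31357, Mul(Rational(1, 7), Pow(Add(-18, -221), -1), Add(143, Mul(14, -221)))), Pow(Add(21832, 20098), -1)) = Mul(Add(-31357, Mul(Rational(1, 7), Pow(-239, -1), Add(143, -3094))), Pow(41930, -1)) = Mul(Add(-31357, Mul(Rational(1, 7), Rational(-1, 239), -2951)), Rational(1, 41930)) = Mul(Add(-31357, Rational(2951, 1673)), Rational(1, 41930)) = Mul(Rational(-52457310, 1673), Rational(1, 41930)) = Rational(-5245731, 7014889)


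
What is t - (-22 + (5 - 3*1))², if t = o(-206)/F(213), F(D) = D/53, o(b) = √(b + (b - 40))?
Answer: -400 + 106*I*√113/213 ≈ -400.0 + 5.2901*I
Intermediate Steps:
o(b) = √(-40 + 2*b) (o(b) = √(b + (-40 + b)) = √(-40 + 2*b))
F(D) = D/53 (F(D) = D*(1/53) = D/53)
t = 106*I*√113/213 (t = √(-40 + 2*(-206))/(((1/53)*213)) = √(-40 - 412)/(213/53) = √(-452)*(53/213) = (2*I*√113)*(53/213) = 106*I*√113/213 ≈ 5.2901*I)
t - (-22 + (5 - 3*1))² = 106*I*√113/213 - (-22 + (5 - 3*1))² = 106*I*√113/213 - (-22 + (5 - 3))² = 106*I*√113/213 - (-22 + 2)² = 106*I*√113/213 - 1*(-20)² = 106*I*√113/213 - 1*400 = 106*I*√113/213 - 400 = -400 + 106*I*√113/213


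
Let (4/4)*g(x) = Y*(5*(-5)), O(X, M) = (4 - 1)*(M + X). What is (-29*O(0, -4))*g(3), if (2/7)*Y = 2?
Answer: -60900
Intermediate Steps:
Y = 7 (Y = (7/2)*2 = 7)
O(X, M) = 3*M + 3*X (O(X, M) = 3*(M + X) = 3*M + 3*X)
g(x) = -175 (g(x) = 7*(5*(-5)) = 7*(-25) = -175)
(-29*O(0, -4))*g(3) = -29*(3*(-4) + 3*0)*(-175) = -29*(-12 + 0)*(-175) = -29*(-12)*(-175) = 348*(-175) = -60900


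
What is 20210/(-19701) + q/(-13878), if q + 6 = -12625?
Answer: -3514561/30378942 ≈ -0.11569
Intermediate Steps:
q = -12631 (q = -6 - 12625 = -12631)
20210/(-19701) + q/(-13878) = 20210/(-19701) - 12631/(-13878) = 20210*(-1/19701) - 12631*(-1/13878) = -20210/19701 + 12631/13878 = -3514561/30378942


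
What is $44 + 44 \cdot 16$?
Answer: $748$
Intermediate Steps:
$44 + 44 \cdot 16 = 44 + 704 = 748$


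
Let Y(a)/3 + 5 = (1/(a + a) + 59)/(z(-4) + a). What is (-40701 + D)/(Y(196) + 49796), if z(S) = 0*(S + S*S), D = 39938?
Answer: -58622816/3824843179 ≈ -0.015327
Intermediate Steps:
z(S) = 0 (z(S) = 0*(S + S²) = 0)
Y(a) = -15 + 3*(59 + 1/(2*a))/a (Y(a) = -15 + 3*((1/(a + a) + 59)/(0 + a)) = -15 + 3*((1/(2*a) + 59)/a) = -15 + 3*((59 + 1/(2*a))/a) = -15 + 3*(59 + 1/(2*a))/a)
(-40701 + D)/(Y(196) + 49796) = (-40701 + 39938)/((-15 + 177/196 + (3/2)/196²) + 49796) = -763/((-15 + 177*(1/196) + (3/2)*(1/38416)) + 49796) = -763/((-15 + 177/196 + 3/76832) + 49796) = -763/(-1083093/76832 + 49796) = -763/3824843179/76832 = -763*76832/3824843179 = -58622816/3824843179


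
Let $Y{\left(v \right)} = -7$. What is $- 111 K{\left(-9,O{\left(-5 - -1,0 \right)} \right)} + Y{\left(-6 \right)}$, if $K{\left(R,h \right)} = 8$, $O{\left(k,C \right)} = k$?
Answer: $-895$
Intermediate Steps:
$- 111 K{\left(-9,O{\left(-5 - -1,0 \right)} \right)} + Y{\left(-6 \right)} = \left(-111\right) 8 - 7 = -888 - 7 = -895$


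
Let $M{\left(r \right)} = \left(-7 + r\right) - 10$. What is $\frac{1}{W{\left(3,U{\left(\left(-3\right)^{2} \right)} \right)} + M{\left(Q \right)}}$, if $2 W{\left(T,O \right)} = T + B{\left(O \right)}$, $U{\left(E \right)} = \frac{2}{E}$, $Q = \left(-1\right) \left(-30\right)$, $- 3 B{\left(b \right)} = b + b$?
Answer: $\frac{54}{779} \approx 0.06932$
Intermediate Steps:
$B{\left(b \right)} = - \frac{2 b}{3}$ ($B{\left(b \right)} = - \frac{b + b}{3} = - \frac{2 b}{3}$)
$Q = 30$
$M{\left(r \right)} = -17 + r$
$W{\left(T,O \right)} = \frac{T}{2} - \frac{O}{3}$ ($W{\left(T,O \right)} = \frac{T - \frac{2 O}{3}}{2} = \frac{T}{2} - \frac{O}{3}$)
$\frac{1}{W{\left(3,U{\left(\left(-3\right)^{2} \right)} \right)} + M{\left(Q \right)}} = \frac{1}{\left(\frac{1}{2} \cdot 3 - \frac{2 \frac{1}{\left(-3\right)^{2}}}{3}\right) + \left(-17 + 30\right)} = \frac{1}{\left(\frac{3}{2} - \frac{2 \cdot \frac{1}{9}}{3}\right) + 13} = \frac{1}{\left(\frac{3}{2} - \frac{2}{27}\right) + 13} = \frac{1}{\frac{77}{54} + 13} = \frac{1}{\frac{779}{54}} = \frac{54}{779}$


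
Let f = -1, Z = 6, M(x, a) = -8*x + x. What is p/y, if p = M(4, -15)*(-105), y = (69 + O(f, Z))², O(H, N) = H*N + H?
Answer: 735/961 ≈ 0.76483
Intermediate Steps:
M(x, a) = -7*x
O(H, N) = H + H*N
y = 3844 (y = (69 - (1 + 6))² = (69 - 1*7)² = (69 - 7)² = 62² = 3844)
p = 2940 (p = -7*4*(-105) = -28*(-105) = 2940)
p/y = 2940/3844 = 2940*(1/3844) = 735/961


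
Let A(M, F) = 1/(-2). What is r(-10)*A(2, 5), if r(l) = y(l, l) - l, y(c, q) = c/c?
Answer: -11/2 ≈ -5.5000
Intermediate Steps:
y(c, q) = 1
A(M, F) = -½
r(l) = 1 - l
r(-10)*A(2, 5) = (1 - 1*(-10))*(-½) = (1 + 10)*(-½) = 11*(-½) = -11/2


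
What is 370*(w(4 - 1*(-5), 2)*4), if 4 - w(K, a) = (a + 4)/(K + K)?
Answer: 16280/3 ≈ 5426.7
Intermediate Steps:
w(K, a) = 4 - (4 + a)/(2*K) (w(K, a) = 4 - (a + 4)/(K + K) = 4 - (4 + a)/(2*K))
370*(w(4 - 1*(-5), 2)*4) = 370*(((-4 - 1*2 + 8*(4 - 1*(-5)))/(2*(4 - 1*(-5))))*4) = 370*(((-4 - 2 + 8*(4 + 5))/(2*(4 + 5)))*4) = 370*(((1/2)*(-4 - 2 + 8*9)/9)*4) = 370*(((1/2)*(1/9)*(-4 - 2 + 72))*4) = 370*(((1/2)*(1/9)*66)*4) = 370*((11/3)*4) = 370*(44/3) = 16280/3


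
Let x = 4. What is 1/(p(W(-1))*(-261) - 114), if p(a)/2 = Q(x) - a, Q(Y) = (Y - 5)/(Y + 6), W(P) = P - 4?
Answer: -5/13359 ≈ -0.00037428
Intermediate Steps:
W(P) = -4 + P
Q(Y) = (-5 + Y)/(6 + Y)
p(a) = -1/5 - 2*a (p(a) = 2*((-5 + 4)/(6 + 4) - a) = 2*(-1/10 - a) = -1/5 - 2*a)
1/(p(W(-1))*(-261) - 114) = 1/((-1/5 - 2*(-4 - 1))*(-261) - 114) = 1/((-1/5 - 2*(-5))*(-261) - 114) = 1/((-1/5 + 10)*(-261) - 114) = 1/((49/5)*(-261) - 114) = 1/(-12789/5 - 114) = 1/(-13359/5) = -5/13359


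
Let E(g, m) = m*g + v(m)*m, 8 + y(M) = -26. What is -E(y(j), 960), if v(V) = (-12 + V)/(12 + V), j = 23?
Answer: 856000/27 ≈ 31704.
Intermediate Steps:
y(M) = -34 (y(M) = -8 - 26 = -34)
v(V) = (-12 + V)/(12 + V)
E(g, m) = g*m + m*(-12 + m)/(12 + m) (E(g, m) = m*g + ((-12 + m)/(12 + m))*m = g*m + m*(-12 + m)/(12 + m))
-E(y(j), 960) = -960*(-12 + 960 - 34*(12 + 960))/(12 + 960) = -960*(-12 + 960 - 34*972)/972 = -960*(-12 + 960 - 33048)/972 = -960*(-32100)/972 = -1*(-856000/27) = 856000/27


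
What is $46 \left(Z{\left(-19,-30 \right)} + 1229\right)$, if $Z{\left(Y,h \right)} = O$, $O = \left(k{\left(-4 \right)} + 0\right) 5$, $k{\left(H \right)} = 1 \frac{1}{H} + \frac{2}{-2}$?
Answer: $\frac{112493}{2} \approx 56247.0$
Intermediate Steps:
$k{\left(H \right)} = -1 + \frac{1}{H}$ ($k{\left(H \right)} = \frac{1}{H} + 2 \left(- \frac{1}{2}\right) = \frac{1}{H} - 1 = -1 + \frac{1}{H}$)
$O = - \frac{25}{4}$ ($O = \left(\frac{1 - -4}{-4} + 0\right) 5 = \left(- \frac{1 + 4}{4} + 0\right) 5 = \left(\left(- \frac{1}{4}\right) 5 + 0\right) 5 = \left(- \frac{5}{4} + 0\right) 5 = \left(- \frac{5}{4}\right) 5 = - \frac{25}{4} \approx -6.25$)
$Z{\left(Y,h \right)} = - \frac{25}{4}$
$46 \left(Z{\left(-19,-30 \right)} + 1229\right) = 46 \left(- \frac{25}{4} + 1229\right) = 46 \cdot \frac{4891}{4} = \frac{112493}{2}$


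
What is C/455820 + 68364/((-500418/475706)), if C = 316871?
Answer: -29622513289/455820 ≈ -64987.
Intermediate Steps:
C/455820 + 68364/((-500418/475706)) = 316871/455820 + 68364/((-500418/475706)) = 316871*(1/455820) + 68364/((-500418*1/475706)) = 316871/455820 + 68364/(-81/77) = 316871/455820 + 68364*(-77/81) = 316871/455820 - 64988 = -29622513289/455820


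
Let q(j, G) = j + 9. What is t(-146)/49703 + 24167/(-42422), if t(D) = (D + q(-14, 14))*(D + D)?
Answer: 669298423/2108500666 ≈ 0.31743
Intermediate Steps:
q(j, G) = 9 + j
t(D) = 2*D*(-5 + D) (t(D) = (D + (9 - 14))*(D + D) = (D - 5)*(2*D) = (-5 + D)*(2*D) = 2*D*(-5 + D))
t(-146)/49703 + 24167/(-42422) = (2*(-146)*(-5 - 146))/49703 + 24167/(-42422) = (2*(-146)*(-151))*(1/49703) + 24167*(-1/42422) = 44092*(1/49703) - 24167/42422 = 44092/49703 - 24167/42422 = 669298423/2108500666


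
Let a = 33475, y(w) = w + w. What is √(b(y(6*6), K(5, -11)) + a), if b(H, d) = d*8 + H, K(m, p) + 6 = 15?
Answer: √33619 ≈ 183.35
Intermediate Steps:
y(w) = 2*w
K(m, p) = 9 (K(m, p) = -6 + 15 = 9)
b(H, d) = H + 8*d (b(H, d) = 8*d + H = H + 8*d)
√(b(y(6*6), K(5, -11)) + a) = √((2*(6*6) + 8*9) + 33475) = √((2*36 + 72) + 33475) = √((72 + 72) + 33475) = √(144 + 33475) = √33619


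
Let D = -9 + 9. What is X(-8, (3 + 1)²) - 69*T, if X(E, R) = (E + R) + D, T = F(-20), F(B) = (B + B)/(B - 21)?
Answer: -2432/41 ≈ -59.317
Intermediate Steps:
F(B) = 2*B/(-21 + B) (F(B) = (2*B)/(-21 + B) = 2*B/(-21 + B))
D = 0
T = 40/41 (T = 2*(-20)/(-21 - 20) = 2*(-20)/(-41) = 2*(-20)*(-1/41) = 40/41 ≈ 0.97561)
X(E, R) = E + R (X(E, R) = (E + R) + 0 = E + R)
X(-8, (3 + 1)²) - 69*T = (-8 + (3 + 1)²) - 69*40/41 = (-8 + 4²) - 2760/41 = (-8 + 16) - 2760/41 = 8 - 2760/41 = -2432/41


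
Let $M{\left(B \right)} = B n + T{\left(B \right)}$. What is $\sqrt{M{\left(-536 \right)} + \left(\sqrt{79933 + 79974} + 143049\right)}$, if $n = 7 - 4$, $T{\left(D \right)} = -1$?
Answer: $\sqrt{141440 + \sqrt{159907}} \approx 376.62$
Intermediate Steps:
$n = 3$
$M{\left(B \right)} = -1 + 3 B$ ($M{\left(B \right)} = B 3 - 1 = 3 B - 1 = -1 + 3 B$)
$\sqrt{M{\left(-536 \right)} + \left(\sqrt{79933 + 79974} + 143049\right)} = \sqrt{\left(-1 + 3 \left(-536\right)\right) + \left(\sqrt{79933 + 79974} + 143049\right)} = \sqrt{\left(-1 - 1608\right) + \left(\sqrt{159907} + 143049\right)} = \sqrt{-1609 + \left(143049 + \sqrt{159907}\right)} = \sqrt{141440 + \sqrt{159907}}$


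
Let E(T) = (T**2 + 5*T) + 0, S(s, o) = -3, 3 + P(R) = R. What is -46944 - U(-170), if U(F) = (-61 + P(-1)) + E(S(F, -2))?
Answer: -46873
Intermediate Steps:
P(R) = -3 + R
E(T) = T**2 + 5*T
U(F) = -71 (U(F) = (-61 + (-3 - 1)) - 3*(5 - 3) = (-61 - 4) - 3*2 = -65 - 6 = -71)
-46944 - U(-170) = -46944 - 1*(-71) = -46944 + 71 = -46873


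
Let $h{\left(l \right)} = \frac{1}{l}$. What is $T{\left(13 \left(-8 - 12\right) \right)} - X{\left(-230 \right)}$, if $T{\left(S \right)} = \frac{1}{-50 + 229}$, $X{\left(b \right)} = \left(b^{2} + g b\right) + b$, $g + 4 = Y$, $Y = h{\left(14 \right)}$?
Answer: $- \frac{67127678}{1253} \approx -53574.0$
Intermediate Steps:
$Y = \frac{1}{14} \approx 0.071429$
$g = - \frac{55}{14}$ ($g = -4 + \frac{1}{14} = - \frac{55}{14} \approx -3.9286$)
$X{\left(b \right)} = b^{2} - \frac{41 b}{14}$ ($X{\left(b \right)} = \left(b^{2} - \frac{55 b}{14}\right) + b = b^{2} - \frac{41 b}{14}$)
$T{\left(S \right)} = \frac{1}{179}$
$T{\left(13 \left(-8 - 12\right) \right)} - X{\left(-230 \right)} = \frac{1}{179} - \frac{1}{14} \left(-230\right) \left(-41 + 14 \left(-230\right)\right) = \frac{1}{179} - \frac{1}{14} \left(-230\right) \left(-41 - 3220\right) = \frac{1}{179} - \frac{1}{14} \left(-230\right) \left(-3261\right) = \frac{1}{179} - \frac{375015}{7} = - \frac{67127678}{1253}$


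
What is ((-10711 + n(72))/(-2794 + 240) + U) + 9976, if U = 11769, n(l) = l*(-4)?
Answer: 55547729/2554 ≈ 21749.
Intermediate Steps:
n(l) = -4*l
((-10711 + n(72))/(-2794 + 240) + U) + 9976 = ((-10711 - 4*72)/(-2794 + 240) + 11769) + 9976 = ((-10711 - 288)/(-2554) + 11769) + 9976 = (-10999*(-1/2554) + 11769) + 9976 = (10999/2554 + 11769) + 9976 = 30069025/2554 + 9976 = 55547729/2554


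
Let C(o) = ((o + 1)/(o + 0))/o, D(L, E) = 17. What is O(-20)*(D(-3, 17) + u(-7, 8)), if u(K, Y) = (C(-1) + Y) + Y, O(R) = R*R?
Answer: 13200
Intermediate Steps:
O(R) = R**2
C(o) = (1 + o)/o**2 (C(o) = ((1 + o)/o)/o = (1 + o)/o**2)
u(K, Y) = 2*Y (u(K, Y) = ((1 - 1)/(-1)**2 + Y) + Y = (1*0 + Y) + Y = (0 + Y) + Y = Y + Y = 2*Y)
O(-20)*(D(-3, 17) + u(-7, 8)) = (-20)**2*(17 + 2*8) = 400*(17 + 16) = 400*33 = 13200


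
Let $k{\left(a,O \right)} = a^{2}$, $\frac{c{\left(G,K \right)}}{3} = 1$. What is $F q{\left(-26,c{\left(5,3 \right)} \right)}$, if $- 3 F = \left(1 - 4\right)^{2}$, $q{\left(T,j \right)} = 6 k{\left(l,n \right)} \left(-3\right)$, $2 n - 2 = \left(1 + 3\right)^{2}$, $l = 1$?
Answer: $54$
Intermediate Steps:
$n = 9$ ($n = 1 + \frac{\left(1 + 3\right)^{2}}{2} = 1 + \frac{4^{2}}{2} = 1 + \frac{1}{2} \cdot 16 = 1 + 8 = 9$)
$c{\left(G,K \right)} = 3$ ($c{\left(G,K \right)} = 3 \cdot 1 = 3$)
$q{\left(T,j \right)} = -18$ ($q{\left(T,j \right)} = 6 \cdot 1^{2} \left(-3\right) = 6 \cdot 1 \left(-3\right) = 6 \left(-3\right) = -18$)
$F = -3$ ($F = - \frac{\left(1 - 4\right)^{2}}{3} = - \frac{\left(-3\right)^{2}}{3} = \left(- \frac{1}{3}\right) 9 = -3$)
$F q{\left(-26,c{\left(5,3 \right)} \right)} = \left(-3\right) \left(-18\right) = 54$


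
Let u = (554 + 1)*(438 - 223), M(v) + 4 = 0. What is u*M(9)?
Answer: -477300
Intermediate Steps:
M(v) = -4 (M(v) = -4 + 0 = -4)
u = 119325 (u = 555*215 = 119325)
u*M(9) = 119325*(-4) = -477300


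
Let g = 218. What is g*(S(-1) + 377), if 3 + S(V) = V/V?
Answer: 81750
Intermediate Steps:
S(V) = -2 (S(V) = -3 + V/V = -3 + 1 = -2)
g*(S(-1) + 377) = 218*(-2 + 377) = 218*375 = 81750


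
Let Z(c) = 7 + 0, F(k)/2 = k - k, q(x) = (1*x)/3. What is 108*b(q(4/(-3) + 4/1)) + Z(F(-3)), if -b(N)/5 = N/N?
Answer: -533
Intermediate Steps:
q(x) = x/3 (q(x) = x*(⅓) = x/3)
F(k) = 0 (F(k) = 2*(k - k) = 2*0 = 0)
b(N) = -5 (b(N) = -5*N/N = -5*1 = -5)
Z(c) = 7
108*b(q(4/(-3) + 4/1)) + Z(F(-3)) = 108*(-5) + 7 = -540 + 7 = -533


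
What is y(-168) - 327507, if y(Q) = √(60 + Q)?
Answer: -327507 + 6*I*√3 ≈ -3.2751e+5 + 10.392*I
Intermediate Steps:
y(-168) - 327507 = √(60 - 168) - 327507 = √(-108) - 327507 = 6*I*√3 - 327507 = -327507 + 6*I*√3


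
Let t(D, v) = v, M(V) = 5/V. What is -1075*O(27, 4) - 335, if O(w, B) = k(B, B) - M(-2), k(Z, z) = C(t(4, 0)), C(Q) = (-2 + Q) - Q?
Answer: -1745/2 ≈ -872.50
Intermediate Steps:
C(Q) = -2
k(Z, z) = -2
O(w, B) = 1/2 (O(w, B) = -2 - 5/(-2) = -2 - 5*(-1)/2 = -2 - 1*(-5/2) = -2 + 5/2 = 1/2)
-1075*O(27, 4) - 335 = -1075*1/2 - 335 = -1075/2 - 335 = -1745/2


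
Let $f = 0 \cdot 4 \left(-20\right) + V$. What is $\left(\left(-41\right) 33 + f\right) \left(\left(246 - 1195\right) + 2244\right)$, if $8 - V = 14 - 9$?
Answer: $-1748250$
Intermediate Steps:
$V = 3$ ($V = 8 - \left(14 - 9\right) = 8 - 5 = 3$)
$f = 3$ ($f = 0 \cdot 4 \left(-20\right) + 3 = 0 \left(-80\right) + 3 = 0 + 3 = 3$)
$\left(\left(-41\right) 33 + f\right) \left(\left(246 - 1195\right) + 2244\right) = \left(\left(-41\right) 33 + 3\right) \left(\left(246 - 1195\right) + 2244\right) = \left(-1353 + 3\right) \left(-949 + 2244\right) = \left(-1350\right) 1295 = -1748250$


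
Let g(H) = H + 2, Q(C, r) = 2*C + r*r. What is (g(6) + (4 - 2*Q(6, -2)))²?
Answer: 400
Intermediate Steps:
Q(C, r) = r² + 2*C (Q(C, r) = 2*C + r² = r² + 2*C)
g(H) = 2 + H
(g(6) + (4 - 2*Q(6, -2)))² = ((2 + 6) + (4 - 2*((-2)² + 2*6)))² = (8 + (4 - 2*(4 + 12)))² = (8 + (4 - 2*16))² = (8 + (4 - 32))² = (8 - 28)² = (-20)² = 400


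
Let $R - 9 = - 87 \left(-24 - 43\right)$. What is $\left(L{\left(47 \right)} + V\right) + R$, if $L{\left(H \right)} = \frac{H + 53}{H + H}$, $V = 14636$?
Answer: $\frac{962328}{47} \approx 20475.0$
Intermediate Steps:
$L{\left(H \right)} = \frac{53 + H}{2 H}$
$R = 5838$ ($R = 9 - 87 \left(-24 - 43\right) = 9 - -5829 = 9 + 5829 = 5838$)
$\left(L{\left(47 \right)} + V\right) + R = \left(\frac{53 + 47}{2 \cdot 47} + 14636\right) + 5838 = \left(\frac{1}{2} \cdot \frac{1}{47} \cdot 100 + 14636\right) + 5838 = \left(\frac{50}{47} + 14636\right) + 5838 = \frac{687942}{47} + 5838 = \frac{962328}{47}$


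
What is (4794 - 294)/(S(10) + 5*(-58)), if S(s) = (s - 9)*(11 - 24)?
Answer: -1500/101 ≈ -14.851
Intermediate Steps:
S(s) = 117 - 13*s (S(s) = (-9 + s)*(-13) = 117 - 13*s)
(4794 - 294)/(S(10) + 5*(-58)) = (4794 - 294)/((117 - 13*10) + 5*(-58)) = 4500/((117 - 130) - 290) = 4500/(-13 - 290) = 4500/(-303) = 4500*(-1/303) = -1500/101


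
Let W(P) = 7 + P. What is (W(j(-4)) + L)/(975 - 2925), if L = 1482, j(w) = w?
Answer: -99/130 ≈ -0.76154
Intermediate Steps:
(W(j(-4)) + L)/(975 - 2925) = ((7 - 4) + 1482)/(975 - 2925) = (3 + 1482)/(-1950) = 1485*(-1/1950) = -99/130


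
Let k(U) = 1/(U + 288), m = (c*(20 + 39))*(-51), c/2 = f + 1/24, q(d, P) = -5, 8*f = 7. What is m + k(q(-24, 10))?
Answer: -3122337/566 ≈ -5516.5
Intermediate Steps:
f = 7/8 (f = (⅛)*7 = 7/8 ≈ 0.87500)
c = 11/6 (c = 2*(7/8 + 1/24) = 2*(11/12) = 11/6 ≈ 1.8333)
m = -11033/2 (m = (11*(20 + 39)/6)*(-51) = ((11/6)*59)*(-51) = (649/6)*(-51) = -11033/2 ≈ -5516.5)
k(U) = 1/(288 + U)
m + k(q(-24, 10)) = -11033/2 + 1/(288 - 5) = -11033/2 + 1/283 = -3122337/566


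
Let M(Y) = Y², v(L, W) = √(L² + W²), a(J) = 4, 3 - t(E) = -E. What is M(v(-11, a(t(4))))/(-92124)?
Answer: -137/92124 ≈ -0.0014871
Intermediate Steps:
t(E) = 3 + E (t(E) = 3 - (-1)*E = 3 + E)
M(v(-11, a(t(4))))/(-92124) = (√((-11)² + 4²))²/(-92124) = (√(121 + 16))²*(-1/92124) = (√137)²*(-1/92124) = 137*(-1/92124) = -137/92124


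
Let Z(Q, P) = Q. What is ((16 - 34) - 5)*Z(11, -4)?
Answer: -253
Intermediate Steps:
((16 - 34) - 5)*Z(11, -4) = ((16 - 34) - 5)*11 = (-18 - 5)*11 = -23*11 = -253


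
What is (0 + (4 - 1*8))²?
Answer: 16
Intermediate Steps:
(0 + (4 - 1*8))² = (0 + (4 - 8))² = (0 - 4)² = (-4)² = 16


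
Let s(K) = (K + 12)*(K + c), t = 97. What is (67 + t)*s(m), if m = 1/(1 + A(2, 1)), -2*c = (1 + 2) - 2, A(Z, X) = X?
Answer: 0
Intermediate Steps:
c = -½ (c = -((1 + 2) - 2)/2 = -(3 - 2)/2 = -½*1 = -½ ≈ -0.50000)
m = ½ (m = 1/(1 + 1) = 1/2 = ½ ≈ 0.50000)
s(K) = (12 + K)*(-½ + K) (s(K) = (K + 12)*(K - ½) = (12 + K)*(-½ + K))
(67 + t)*s(m) = (67 + 97)*(-6 + (½)² + (23/2)*(½)) = 164*(-6 + ¼ + 23/4) = 164*0 = 0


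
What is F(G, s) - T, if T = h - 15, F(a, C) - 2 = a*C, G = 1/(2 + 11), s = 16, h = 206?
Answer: -2441/13 ≈ -187.77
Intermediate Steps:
G = 1/13 ≈ 0.076923
F(a, C) = 2 + C*a (F(a, C) = 2 + a*C = 2 + C*a)
T = 191 (T = 206 - 15 = 191)
F(G, s) - T = (2 + 16*(1/13)) - 1*191 = (2 + 16/13) - 191 = 42/13 - 191 = -2441/13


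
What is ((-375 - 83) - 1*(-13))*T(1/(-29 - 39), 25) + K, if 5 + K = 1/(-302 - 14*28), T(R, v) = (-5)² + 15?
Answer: -12356671/694 ≈ -17805.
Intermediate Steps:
T(R, v) = 40 (T(R, v) = 25 + 15 = 40)
K = -3471/694 (K = -5 + 1/(-302 - 14*28) = -5 + 1/(-302 - 392) = -5 + 1/(-694) = -5 - 1/694 = -3471/694 ≈ -5.0014)
((-375 - 83) - 1*(-13))*T(1/(-29 - 39), 25) + K = ((-375 - 83) - 1*(-13))*40 - 3471/694 = (-458 + 13)*40 - 3471/694 = -445*40 - 3471/694 = -17800 - 3471/694 = -12356671/694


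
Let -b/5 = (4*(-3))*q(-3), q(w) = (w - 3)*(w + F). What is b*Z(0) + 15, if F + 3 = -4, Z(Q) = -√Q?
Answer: 15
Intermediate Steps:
F = -7 (F = -3 - 4 = -7)
q(w) = (-7 + w)*(-3 + w) (q(w) = (w - 3)*(w - 7) = (-3 + w)*(-7 + w) = (-7 + w)*(-3 + w))
b = 3600 (b = -5*4*(-3)*(21 + (-3)² - 10*(-3)) = -(-60)*(21 + 9 + 30) = -(-60)*60 = -5*(-720) = 3600)
b*Z(0) + 15 = 3600*(-√0) + 15 = 3600*(-1*0) + 15 = 3600*0 + 15 = 0 + 15 = 15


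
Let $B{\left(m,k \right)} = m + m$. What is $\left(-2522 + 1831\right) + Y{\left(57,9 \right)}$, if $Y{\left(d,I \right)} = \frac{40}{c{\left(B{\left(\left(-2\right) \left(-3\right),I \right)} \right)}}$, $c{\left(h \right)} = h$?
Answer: $- \frac{2063}{3} \approx -687.67$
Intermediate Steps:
$B{\left(m,k \right)} = 2 m$
$Y{\left(d,I \right)} = \frac{10}{3}$ ($Y{\left(d,I \right)} = \frac{40}{2 \left(\left(-2\right) \left(-3\right)\right)} = \frac{40}{2 \cdot 6} = \frac{40}{12} = 40 \cdot \frac{1}{12} = \frac{10}{3}$)
$\left(-2522 + 1831\right) + Y{\left(57,9 \right)} = \left(-2522 + 1831\right) + \frac{10}{3} = -691 + \frac{10}{3} = - \frac{2063}{3}$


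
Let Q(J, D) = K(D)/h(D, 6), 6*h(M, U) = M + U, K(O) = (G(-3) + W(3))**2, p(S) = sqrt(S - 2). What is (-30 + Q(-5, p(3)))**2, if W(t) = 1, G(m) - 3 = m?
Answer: 41616/49 ≈ 849.31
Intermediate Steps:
G(m) = 3 + m
p(S) = sqrt(-2 + S)
K(O) = 1 (K(O) = ((3 - 3) + 1)**2 = (0 + 1)**2 = 1**2 = 1)
h(M, U) = M/6 + U/6 (h(M, U) = (M + U)/6 = M/6 + U/6)
Q(J, D) = 1/(1 + D/6) (Q(J, D) = 1/(D/6 + (1/6)*6) = 1/(D/6 + 1) = 1/(1 + D/6))
(-30 + Q(-5, p(3)))**2 = (-30 + 6/(6 + sqrt(-2 + 3)))**2 = (-30 + 6/(6 + sqrt(1)))**2 = (-30 + 6/(6 + 1))**2 = (-30 + 6/7)**2 = (-204/7)**2 = 41616/49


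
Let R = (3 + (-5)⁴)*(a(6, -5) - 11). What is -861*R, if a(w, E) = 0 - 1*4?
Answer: 8110620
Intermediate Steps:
a(w, E) = -4 (a(w, E) = 0 - 4 = -4)
R = -9420 (R = (3 + (-5)⁴)*(-4 - 11) = (3 + 625)*(-15) = 628*(-15) = -9420)
-861*R = -861*(-9420) = 8110620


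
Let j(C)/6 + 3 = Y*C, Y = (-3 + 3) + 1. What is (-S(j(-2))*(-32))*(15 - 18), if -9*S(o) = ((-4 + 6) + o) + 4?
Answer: -256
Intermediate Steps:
Y = 1 (Y = 0 + 1 = 1)
j(C) = -18 + 6*C (j(C) = -18 + 6*(1*C) = -18 + 6*C)
S(o) = -⅔ - o/9 (S(o) = -(((-4 + 6) + o) + 4)/9 = -((2 + o) + 4)/9 = -(6 + o)/9 = -⅔ - o/9)
(-S(j(-2))*(-32))*(15 - 18) = (-(-⅔ - (-18 + 6*(-2))/9)*(-32))*(15 - 18) = (-(-⅔ - (-18 - 12)/9)*(-32))*(-3) = (-(-⅔ - ⅑*(-30))*(-32))*(-3) = (-(-⅔ + 10/3)*(-32))*(-3) = (-1*8/3*(-32))*(-3) = -8/3*(-32)*(-3) = (256/3)*(-3) = -256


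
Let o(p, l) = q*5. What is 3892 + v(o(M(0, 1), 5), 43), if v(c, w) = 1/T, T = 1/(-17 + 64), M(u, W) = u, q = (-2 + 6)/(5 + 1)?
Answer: 3939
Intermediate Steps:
q = 2/3 (q = 4/6 = 4*(1/6) = 2/3 ≈ 0.66667)
o(p, l) = 10/3 (o(p, l) = (2/3)*5 = 10/3)
T = 1/47 ≈ 0.021277
v(c, w) = 47 (v(c, w) = 1/(1/47) = 47)
3892 + v(o(M(0, 1), 5), 43) = 3892 + 47 = 3939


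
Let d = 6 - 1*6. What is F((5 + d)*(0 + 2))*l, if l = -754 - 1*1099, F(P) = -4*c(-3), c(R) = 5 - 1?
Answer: 29648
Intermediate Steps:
c(R) = 4
d = 0 (d = 6 - 6 = 0)
F(P) = -16 (F(P) = -4*4 = -16)
l = -1853 (l = -754 - 1099 = -1853)
F((5 + d)*(0 + 2))*l = -16*(-1853) = 29648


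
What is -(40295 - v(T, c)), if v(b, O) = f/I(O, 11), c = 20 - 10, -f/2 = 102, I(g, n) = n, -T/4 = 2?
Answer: -443449/11 ≈ -40314.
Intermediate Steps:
T = -8 (T = -4*2 = -8)
f = -204 (f = -2*102 = -204)
c = 10
v(b, O) = -204/11
-(40295 - v(T, c)) = -(40295 - 1*(-204/11)) = -(40295 + 204/11) = -1*443449/11 = -443449/11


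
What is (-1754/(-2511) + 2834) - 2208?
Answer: 1573640/2511 ≈ 626.70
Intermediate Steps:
(-1754/(-2511) + 2834) - 2208 = (-1754*(-1/2511) + 2834) - 2208 = (1754/2511 + 2834) - 2208 = 7117928/2511 - 2208 = 1573640/2511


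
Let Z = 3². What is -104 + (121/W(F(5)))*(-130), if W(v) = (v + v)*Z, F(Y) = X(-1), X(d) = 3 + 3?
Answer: -13481/54 ≈ -249.65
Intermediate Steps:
X(d) = 6
F(Y) = 6
Z = 9
W(v) = 18*v (W(v) = (v + v)*9 = (2*v)*9 = 18*v)
-104 + (121/W(F(5)))*(-130) = -104 + (121/((18*6)))*(-130) = -104 + (121/108)*(-130) = -104 - 7865/54 = -13481/54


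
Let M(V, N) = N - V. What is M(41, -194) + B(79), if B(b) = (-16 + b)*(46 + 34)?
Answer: 4805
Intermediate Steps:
B(b) = -1280 + 80*b (B(b) = (-16 + b)*80 = -1280 + 80*b)
M(41, -194) + B(79) = (-194 - 1*41) + (-1280 + 80*79) = (-194 - 41) + (-1280 + 6320) = -235 + 5040 = 4805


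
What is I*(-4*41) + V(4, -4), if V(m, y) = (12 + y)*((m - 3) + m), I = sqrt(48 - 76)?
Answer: 40 - 328*I*sqrt(7) ≈ 40.0 - 867.81*I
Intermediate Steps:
I = 2*I*sqrt(7) (I = sqrt(-28) = 2*I*sqrt(7) ≈ 5.2915*I)
V(m, y) = (-3 + 2*m)*(12 + y) (V(m, y) = (12 + y)*((-3 + m) + m) = (12 + y)*(-3 + 2*m) = (-3 + 2*m)*(12 + y))
I*(-4*41) + V(4, -4) = (2*I*sqrt(7))*(-4*41) + (-36 - 3*(-4) + 24*4 + 2*4*(-4)) = (2*I*sqrt(7))*(-164) + (-36 + 12 + 96 - 32) = -328*I*sqrt(7) + 40 = 40 - 328*I*sqrt(7)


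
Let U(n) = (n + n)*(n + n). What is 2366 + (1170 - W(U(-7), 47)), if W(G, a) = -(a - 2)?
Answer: 3581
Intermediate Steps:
U(n) = 4*n**2 (U(n) = (2*n)*(2*n) = 4*n**2)
W(G, a) = 2 - a (W(G, a) = -(-2 + a) = 2 - a)
2366 + (1170 - W(U(-7), 47)) = 2366 + (1170 - (2 - 1*47)) = 2366 + (1170 - (2 - 47)) = 2366 + (1170 - 1*(-45)) = 2366 + (1170 + 45) = 2366 + 1215 = 3581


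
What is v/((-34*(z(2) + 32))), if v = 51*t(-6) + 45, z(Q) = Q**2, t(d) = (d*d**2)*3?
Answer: 3667/136 ≈ 26.963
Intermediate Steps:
t(d) = 3*d**3 (t(d) = d**3*3 = 3*d**3)
v = -33003 (v = 51*(3*(-6)**3) + 45 = 51*(3*(-216)) + 45 = 51*(-648) + 45 = -33048 + 45 = -33003)
v/((-34*(z(2) + 32))) = -33003*(-1/(34*(2**2 + 32))) = -33003*(-1/(34*(4 + 32))) = -33003/((-34*36)) = -33003/(-1224) = -33003*(-1/1224) = 3667/136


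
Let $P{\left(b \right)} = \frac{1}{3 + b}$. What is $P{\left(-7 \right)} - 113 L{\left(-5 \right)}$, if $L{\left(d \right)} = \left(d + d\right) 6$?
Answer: $\frac{27119}{4} \approx 6779.8$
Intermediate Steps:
$L{\left(d \right)} = 12 d$ ($L{\left(d \right)} = 2 d 6 = 12 d$)
$P{\left(-7 \right)} - 113 L{\left(-5 \right)} = \frac{1}{3 - 7} - 113 \cdot 12 \left(-5\right) = \frac{1}{-4} - -6780 = - \frac{1}{4} + 6780 = \frac{27119}{4}$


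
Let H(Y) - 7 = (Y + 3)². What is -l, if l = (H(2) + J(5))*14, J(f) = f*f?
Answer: -798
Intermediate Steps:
J(f) = f²
H(Y) = 7 + (3 + Y)² (H(Y) = 7 + (Y + 3)² = 7 + (3 + Y)²)
l = 798 (l = ((7 + (3 + 2)²) + 5²)*14 = ((7 + 5²) + 25)*14 = ((7 + 25) + 25)*14 = (32 + 25)*14 = 57*14 = 798)
-l = -1*798 = -798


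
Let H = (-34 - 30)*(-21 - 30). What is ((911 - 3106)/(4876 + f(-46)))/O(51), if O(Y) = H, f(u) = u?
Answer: -439/3153024 ≈ -0.00013923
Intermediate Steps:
H = 3264 (H = -64*(-51) = 3264)
O(Y) = 3264
((911 - 3106)/(4876 + f(-46)))/O(51) = ((911 - 3106)/(4876 - 46))/3264 = -2195/4830*(1/3264) = -2195*1/4830*(1/3264) = -439/966*1/3264 = -439/3153024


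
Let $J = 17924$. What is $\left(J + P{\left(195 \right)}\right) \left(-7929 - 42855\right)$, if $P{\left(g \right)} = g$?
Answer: $-920155296$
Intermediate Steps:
$\left(J + P{\left(195 \right)}\right) \left(-7929 - 42855\right) = \left(17924 + 195\right) \left(-7929 - 42855\right) = 18119 \left(-50784\right) = -920155296$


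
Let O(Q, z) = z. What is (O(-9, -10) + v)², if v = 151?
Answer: 19881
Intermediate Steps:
(O(-9, -10) + v)² = (-10 + 151)² = 141² = 19881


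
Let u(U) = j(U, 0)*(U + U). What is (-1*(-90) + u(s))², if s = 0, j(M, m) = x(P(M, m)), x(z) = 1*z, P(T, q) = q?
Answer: 8100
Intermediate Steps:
x(z) = z
j(M, m) = m
u(U) = 0 (u(U) = 0*(U + U) = 0*(2*U) = 0)
(-1*(-90) + u(s))² = (-1*(-90) + 0)² = (90 + 0)² = 90² = 8100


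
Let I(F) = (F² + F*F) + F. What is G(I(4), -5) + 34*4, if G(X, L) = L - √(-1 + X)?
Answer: 131 - √35 ≈ 125.08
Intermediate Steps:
I(F) = F + 2*F² (I(F) = (F² + F²) + F = 2*F² + F = F + 2*F²)
G(I(4), -5) + 34*4 = (-5 - √(-1 + 4*(1 + 2*4))) + 34*4 = (-5 - √(-1 + 4*(1 + 8))) + 136 = (-5 - √(-1 + 4*9)) + 136 = (-5 - √(-1 + 36)) + 136 = (-5 - √35) + 136 = 131 - √35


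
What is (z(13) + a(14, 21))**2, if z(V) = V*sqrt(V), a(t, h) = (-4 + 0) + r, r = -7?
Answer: 2318 - 286*sqrt(13) ≈ 1286.8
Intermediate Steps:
a(t, h) = -11 (a(t, h) = (-4 + 0) - 7 = -4 - 7 = -11)
z(V) = V**(3/2)
(z(13) + a(14, 21))**2 = (13**(3/2) - 11)**2 = (13*sqrt(13) - 11)**2 = (-11 + 13*sqrt(13))**2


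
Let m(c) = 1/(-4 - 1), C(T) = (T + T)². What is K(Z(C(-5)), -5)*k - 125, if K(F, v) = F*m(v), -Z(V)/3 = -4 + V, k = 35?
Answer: 1891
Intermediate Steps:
C(T) = 4*T² (C(T) = (2*T)² = 4*T²)
m(c) = -⅕ (m(c) = 1/(-5) = -⅕)
Z(V) = 12 - 3*V (Z(V) = -3*(-4 + V) = 12 - 3*V)
K(F, v) = -F/5 (K(F, v) = F*(-⅕) = -F/5)
K(Z(C(-5)), -5)*k - 125 = -(12 - 12*(-5)²)/5*35 - 125 = -(12 - 12*25)/5*35 - 125 = -(12 - 3*100)/5*35 - 125 = -(12 - 300)/5*35 - 125 = -⅕*(-288)*35 - 125 = (288/5)*35 - 125 = 2016 - 125 = 1891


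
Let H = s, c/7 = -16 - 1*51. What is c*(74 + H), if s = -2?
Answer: -33768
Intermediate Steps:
c = -469 (c = 7*(-16 - 1*51) = 7*(-16 - 51) = 7*(-67) = -469)
H = -2
c*(74 + H) = -469*(74 - 2) = -469*72 = -33768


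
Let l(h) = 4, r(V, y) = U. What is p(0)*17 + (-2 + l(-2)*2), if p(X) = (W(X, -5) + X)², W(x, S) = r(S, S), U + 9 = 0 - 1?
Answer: 1706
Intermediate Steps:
U = -10 (U = -9 + (0 - 1) = -9 - 1 = -10)
r(V, y) = -10
W(x, S) = -10
p(X) = (-10 + X)²
p(0)*17 + (-2 + l(-2)*2) = (-10 + 0)²*17 + (-2 + 4*2) = (-10)²*17 + (-2 + 8) = 100*17 + 6 = 1700 + 6 = 1706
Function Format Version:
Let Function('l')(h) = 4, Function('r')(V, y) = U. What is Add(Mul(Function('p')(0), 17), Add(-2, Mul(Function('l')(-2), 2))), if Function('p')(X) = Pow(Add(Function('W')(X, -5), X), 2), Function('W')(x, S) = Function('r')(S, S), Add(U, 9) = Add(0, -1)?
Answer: 1706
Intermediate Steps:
U = -10 (U = Add(-9, Add(0, -1)) = Add(-9, -1) = -10)
Function('r')(V, y) = -10
Function('W')(x, S) = -10
Function('p')(X) = Pow(Add(-10, X), 2)
Add(Mul(Function('p')(0), 17), Add(-2, Mul(Function('l')(-2), 2))) = Add(Mul(Pow(Add(-10, 0), 2), 17), Add(-2, Mul(4, 2))) = Add(Mul(Pow(-10, 2), 17), Add(-2, 8)) = Add(Mul(100, 17), 6) = Add(1700, 6) = 1706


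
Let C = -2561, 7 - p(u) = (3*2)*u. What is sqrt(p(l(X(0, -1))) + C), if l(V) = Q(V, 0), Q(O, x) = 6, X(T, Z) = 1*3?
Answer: I*sqrt(2590) ≈ 50.892*I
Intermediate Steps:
X(T, Z) = 3
l(V) = 6
p(u) = 7 - 6*u (p(u) = 7 - 3*2*u = 7 - 6*u)
sqrt(p(l(X(0, -1))) + C) = sqrt((7 - 6*6) - 2561) = sqrt((7 - 36) - 2561) = sqrt(-29 - 2561) = sqrt(-2590) = I*sqrt(2590)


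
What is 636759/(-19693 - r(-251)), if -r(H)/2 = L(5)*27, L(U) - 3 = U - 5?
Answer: -636759/19531 ≈ -32.602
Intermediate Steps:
L(U) = -2 + U (L(U) = 3 + (U - 5) = 3 + (-5 + U) = -2 + U)
r(H) = -162 (r(H) = -2*(-2 + 5)*27 = -6*27 = -2*81 = -162)
636759/(-19693 - r(-251)) = 636759/(-19693 - 1*(-162)) = 636759/(-19693 + 162) = 636759/(-19531) = 636759*(-1/19531) = -636759/19531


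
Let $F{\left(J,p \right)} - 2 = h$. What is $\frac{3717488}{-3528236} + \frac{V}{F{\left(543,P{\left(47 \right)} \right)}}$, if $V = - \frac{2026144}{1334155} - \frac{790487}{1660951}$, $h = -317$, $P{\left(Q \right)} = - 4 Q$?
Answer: $- \frac{214943412442537911863}{205234346708791353975} \approx -1.0473$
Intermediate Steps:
$F{\left(J,p \right)} = -315$ ($F{\left(J,p \right)} = 2 - 317 = -315$)
$V = - \frac{4419958086429}{2215966081405}$ ($V = \left(-2026144\right) \frac{1}{1334155} - \frac{790487}{1660951} = - \frac{2026144}{1334155} - \frac{790487}{1660951} = - \frac{4419958086429}{2215966081405} \approx -1.9946$)
$\frac{3717488}{-3528236} + \frac{V}{F{\left(543,P{\left(47 \right)} \right)}} = \frac{3717488}{-3528236} - \frac{4419958086429}{2215966081405 \left(-315\right)} = 3717488 \left(- \frac{1}{3528236}\right) - - \frac{1473319362143}{232676438547525} = - \frac{929372}{882059} + \frac{1473319362143}{232676438547525} = - \frac{214943412442537911863}{205234346708791353975}$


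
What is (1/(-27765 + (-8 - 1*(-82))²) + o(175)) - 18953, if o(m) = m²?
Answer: 260157207/22289 ≈ 11672.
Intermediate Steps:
(1/(-27765 + (-8 - 1*(-82))²) + o(175)) - 18953 = (1/(-27765 + (-8 - 1*(-82))²) + 175²) - 18953 = (1/(-27765 + (-8 + 82)²) + 30625) - 18953 = (1/(-27765 + 74²) + 30625) - 18953 = (1/(-27765 + 5476) + 30625) - 18953 = (1/(-22289) + 30625) - 18953 = (-1/22289 + 30625) - 18953 = 682600624/22289 - 18953 = 260157207/22289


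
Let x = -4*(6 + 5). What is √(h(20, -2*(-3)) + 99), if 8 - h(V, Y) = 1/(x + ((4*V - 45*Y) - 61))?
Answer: √9311970/295 ≈ 10.344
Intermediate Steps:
x = -44 (x = -4*11 = -44)
h(V, Y) = 8 - 1/(-105 - 45*Y + 4*V) (h(V, Y) = 8 - 1/(-44 + ((4*V - 45*Y) - 61)) = 8 - 1/(-44 + ((-45*Y + 4*V) - 61)) = 8 - 1/(-44 + (-61 - 45*Y + 4*V)) = 8 - 1/(-105 - 45*Y + 4*V))
√(h(20, -2*(-3)) + 99) = √((841 - 32*20 + 360*(-2*(-3)))/(105 - 4*20 + 45*(-2*(-3))) + 99) = √((841 - 640 + 360*6)/(105 - 80 + 45*6) + 99) = √((841 - 640 + 2160)/(105 - 80 + 270) + 99) = √(2361/295 + 99) = √(31566/295) = √9311970/295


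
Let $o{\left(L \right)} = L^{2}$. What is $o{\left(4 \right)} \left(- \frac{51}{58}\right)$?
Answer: $- \frac{408}{29} \approx -14.069$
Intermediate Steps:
$o{\left(4 \right)} \left(- \frac{51}{58}\right) = 4^{2} \left(- \frac{51}{58}\right) = 16 \left(\left(-51\right) \frac{1}{58}\right) = 16 \left(- \frac{51}{58}\right) = - \frac{408}{29}$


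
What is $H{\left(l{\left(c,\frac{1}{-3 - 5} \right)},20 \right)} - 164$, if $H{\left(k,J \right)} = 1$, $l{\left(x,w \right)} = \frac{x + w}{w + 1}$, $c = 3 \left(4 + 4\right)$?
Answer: $-163$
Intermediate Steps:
$c = 24$ ($c = 3 \cdot 8 = 24$)
$l{\left(x,w \right)} = \frac{w + x}{1 + w}$
$H{\left(l{\left(c,\frac{1}{-3 - 5} \right)},20 \right)} - 164 = 1 - 164 = -163$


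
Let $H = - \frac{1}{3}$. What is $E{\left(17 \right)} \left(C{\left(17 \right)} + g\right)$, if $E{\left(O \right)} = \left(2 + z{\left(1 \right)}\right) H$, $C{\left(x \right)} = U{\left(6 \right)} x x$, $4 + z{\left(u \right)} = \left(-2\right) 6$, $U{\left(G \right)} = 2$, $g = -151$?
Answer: $\frac{5978}{3} \approx 1992.7$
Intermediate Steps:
$H = - \frac{1}{3}$ ($H = \left(-1\right) \frac{1}{3} = - \frac{1}{3} \approx -0.33333$)
$z{\left(u \right)} = -16$ ($z{\left(u \right)} = -4 - 12 = -16$)
$C{\left(x \right)} = 2 x^{2}$ ($C{\left(x \right)} = 2 x x = 2 x^{2}$)
$E{\left(O \right)} = \frac{14}{3}$ ($E{\left(O \right)} = \left(2 - 16\right) \left(- \frac{1}{3}\right) = \left(-14\right) \left(- \frac{1}{3}\right) = \frac{14}{3}$)
$E{\left(17 \right)} \left(C{\left(17 \right)} + g\right) = \frac{14 \left(2 \cdot 17^{2} - 151\right)}{3} = \frac{14 \left(2 \cdot 289 - 151\right)}{3} = \frac{14 \left(578 - 151\right)}{3} = \frac{14}{3} \cdot 427 = \frac{5978}{3}$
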